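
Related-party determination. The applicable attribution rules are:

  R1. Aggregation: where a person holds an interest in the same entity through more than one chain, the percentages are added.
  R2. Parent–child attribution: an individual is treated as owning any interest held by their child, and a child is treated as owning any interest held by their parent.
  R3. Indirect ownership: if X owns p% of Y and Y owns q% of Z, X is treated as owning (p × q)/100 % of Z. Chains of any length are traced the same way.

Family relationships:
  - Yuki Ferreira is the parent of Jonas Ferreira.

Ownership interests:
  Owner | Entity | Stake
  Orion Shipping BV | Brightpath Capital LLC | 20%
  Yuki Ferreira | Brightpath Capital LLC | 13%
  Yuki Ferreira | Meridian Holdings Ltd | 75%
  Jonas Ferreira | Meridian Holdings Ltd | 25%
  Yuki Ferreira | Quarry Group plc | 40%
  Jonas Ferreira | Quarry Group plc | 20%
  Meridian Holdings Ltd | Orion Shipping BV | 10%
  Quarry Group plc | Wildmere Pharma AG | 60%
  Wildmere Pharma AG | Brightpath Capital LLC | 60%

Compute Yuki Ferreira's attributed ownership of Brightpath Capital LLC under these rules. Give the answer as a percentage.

36.6%

By parent–child attribution (R2), Yuki Ferreira is treated as also owning Jonas Ferreira's interest in Meridian Holdings Ltd, giving 75% + 25% = 100%.
By parent–child attribution (R2), Yuki Ferreira is treated as also owning Jonas Ferreira's interest in Quarry Group plc, giving 40% + 20% = 60%.
Chain via Meridian Holdings Ltd → Orion Shipping BV (R3): 100% × 10% × 20% = 2% of Brightpath Capital LLC.
Chain via Quarry Group plc → Wildmere Pharma AG (R3): 60% × 60% × 60% = 21.6% of Brightpath Capital LLC.
Direct interest in Brightpath Capital LLC: 13%.
Aggregating (R1): 2% + 21.6% + 13% = 36.6%.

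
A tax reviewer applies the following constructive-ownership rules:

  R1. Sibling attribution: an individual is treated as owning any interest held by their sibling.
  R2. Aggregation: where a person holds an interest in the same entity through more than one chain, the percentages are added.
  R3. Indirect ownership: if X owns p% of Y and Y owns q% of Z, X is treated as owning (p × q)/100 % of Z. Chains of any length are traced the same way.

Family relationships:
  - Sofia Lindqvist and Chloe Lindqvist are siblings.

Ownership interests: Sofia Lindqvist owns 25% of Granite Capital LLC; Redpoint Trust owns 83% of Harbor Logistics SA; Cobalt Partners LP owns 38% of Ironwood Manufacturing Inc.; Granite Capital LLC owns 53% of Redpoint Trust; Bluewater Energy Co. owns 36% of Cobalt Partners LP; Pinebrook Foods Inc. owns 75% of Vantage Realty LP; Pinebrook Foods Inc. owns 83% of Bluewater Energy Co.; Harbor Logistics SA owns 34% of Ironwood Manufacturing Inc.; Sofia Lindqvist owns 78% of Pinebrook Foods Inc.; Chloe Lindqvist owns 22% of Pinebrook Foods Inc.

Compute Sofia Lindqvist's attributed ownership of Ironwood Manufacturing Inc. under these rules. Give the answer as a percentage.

15.09355%

By sibling attribution (R1), Sofia Lindqvist is treated as also owning Chloe Lindqvist's interest in Pinebrook Foods Inc, giving 78% + 22% = 100%.
Chain via Granite Capital LLC → Redpoint Trust → Harbor Logistics SA (R3): 25% × 53% × 83% × 34% = 3.73915% of Ironwood Manufacturing Inc.
Chain via Pinebrook Foods Inc. → Bluewater Energy Co. → Cobalt Partners LP (R3): 100% × 83% × 36% × 38% = 11.3544% of Ironwood Manufacturing Inc.
Aggregating (R2): 3.73915% + 11.3544% = 15.09355%.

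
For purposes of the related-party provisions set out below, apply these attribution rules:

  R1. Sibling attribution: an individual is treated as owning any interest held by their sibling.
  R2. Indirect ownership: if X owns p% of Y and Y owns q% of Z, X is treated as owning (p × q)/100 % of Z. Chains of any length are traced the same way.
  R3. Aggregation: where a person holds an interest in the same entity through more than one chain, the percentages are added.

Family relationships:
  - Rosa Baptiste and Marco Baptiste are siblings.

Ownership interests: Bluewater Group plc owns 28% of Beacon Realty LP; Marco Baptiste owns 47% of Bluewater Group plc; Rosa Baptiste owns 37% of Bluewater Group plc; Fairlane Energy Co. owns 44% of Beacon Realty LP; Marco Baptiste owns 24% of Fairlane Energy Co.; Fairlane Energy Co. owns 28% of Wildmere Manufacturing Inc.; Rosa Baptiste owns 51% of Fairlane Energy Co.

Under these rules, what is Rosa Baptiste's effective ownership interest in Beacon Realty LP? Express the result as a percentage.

By sibling attribution (R1), Rosa Baptiste is treated as also owning Marco Baptiste's interest in Fairlane Energy Co, giving 51% + 24% = 75%.
By sibling attribution (R1), Rosa Baptiste is treated as also owning Marco Baptiste's interest in Bluewater Group plc, giving 37% + 47% = 84%.
Chain via Fairlane Energy Co. (R2): 75% × 44% = 33% of Beacon Realty LP.
Chain via Bluewater Group plc (R2): 84% × 28% = 23.52% of Beacon Realty LP.
Aggregating (R3): 33% + 23.52% = 56.52%.

56.52%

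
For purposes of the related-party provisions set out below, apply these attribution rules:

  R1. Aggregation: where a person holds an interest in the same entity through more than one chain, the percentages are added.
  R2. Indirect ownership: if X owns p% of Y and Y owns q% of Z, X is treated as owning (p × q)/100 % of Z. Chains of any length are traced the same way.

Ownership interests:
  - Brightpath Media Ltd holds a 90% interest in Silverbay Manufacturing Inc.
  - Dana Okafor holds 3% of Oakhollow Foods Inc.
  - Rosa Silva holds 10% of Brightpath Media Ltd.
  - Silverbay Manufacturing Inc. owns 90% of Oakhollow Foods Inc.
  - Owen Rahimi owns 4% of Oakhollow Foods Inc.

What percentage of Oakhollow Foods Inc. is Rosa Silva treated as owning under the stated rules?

Chain via Brightpath Media Ltd → Silverbay Manufacturing Inc. (R2): 10% × 90% × 90% = 8.1% of Oakhollow Foods Inc.

8.1%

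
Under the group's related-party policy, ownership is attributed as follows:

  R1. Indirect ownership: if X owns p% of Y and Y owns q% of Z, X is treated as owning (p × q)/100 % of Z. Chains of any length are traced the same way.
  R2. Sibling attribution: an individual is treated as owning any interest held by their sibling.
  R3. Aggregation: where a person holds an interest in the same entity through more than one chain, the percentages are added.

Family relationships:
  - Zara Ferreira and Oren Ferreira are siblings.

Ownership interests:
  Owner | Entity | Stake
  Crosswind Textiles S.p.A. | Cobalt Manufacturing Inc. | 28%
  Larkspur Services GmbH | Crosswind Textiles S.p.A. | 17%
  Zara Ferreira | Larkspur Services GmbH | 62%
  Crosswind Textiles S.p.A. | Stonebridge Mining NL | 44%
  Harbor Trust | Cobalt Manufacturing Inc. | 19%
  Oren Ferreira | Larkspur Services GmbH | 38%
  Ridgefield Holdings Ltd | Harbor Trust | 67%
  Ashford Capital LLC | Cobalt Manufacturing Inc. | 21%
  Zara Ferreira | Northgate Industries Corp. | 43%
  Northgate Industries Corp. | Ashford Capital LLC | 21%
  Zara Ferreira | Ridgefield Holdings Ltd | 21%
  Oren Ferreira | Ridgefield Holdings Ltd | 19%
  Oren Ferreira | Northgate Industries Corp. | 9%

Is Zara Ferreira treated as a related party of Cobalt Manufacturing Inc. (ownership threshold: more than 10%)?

Yes

By sibling attribution (R2), Zara Ferreira is treated as also owning Oren Ferreira's interest in Northgate Industries Corp, giving 43% + 9% = 52%.
By sibling attribution (R2), Zara Ferreira is treated as also owning Oren Ferreira's interest in Larkspur Services GmbH, giving 62% + 38% = 100%.
By sibling attribution (R2), Zara Ferreira is treated as also owning Oren Ferreira's interest in Ridgefield Holdings Ltd, giving 21% + 19% = 40%.
Chain via Northgate Industries Corp. → Ashford Capital LLC (R1): 52% × 21% × 21% = 2.2932% of Cobalt Manufacturing Inc.
Chain via Larkspur Services GmbH → Crosswind Textiles S.p.A. (R1): 100% × 17% × 28% = 4.76% of Cobalt Manufacturing Inc.
Chain via Ridgefield Holdings Ltd → Harbor Trust (R1): 40% × 67% × 19% = 5.092% of Cobalt Manufacturing Inc.
Aggregating (R3): 2.2932% + 4.76% + 5.092% = 12.1452%.
12.1452% exceeds the 10% threshold, so Zara is a related party to Cobalt Manufacturing Inc.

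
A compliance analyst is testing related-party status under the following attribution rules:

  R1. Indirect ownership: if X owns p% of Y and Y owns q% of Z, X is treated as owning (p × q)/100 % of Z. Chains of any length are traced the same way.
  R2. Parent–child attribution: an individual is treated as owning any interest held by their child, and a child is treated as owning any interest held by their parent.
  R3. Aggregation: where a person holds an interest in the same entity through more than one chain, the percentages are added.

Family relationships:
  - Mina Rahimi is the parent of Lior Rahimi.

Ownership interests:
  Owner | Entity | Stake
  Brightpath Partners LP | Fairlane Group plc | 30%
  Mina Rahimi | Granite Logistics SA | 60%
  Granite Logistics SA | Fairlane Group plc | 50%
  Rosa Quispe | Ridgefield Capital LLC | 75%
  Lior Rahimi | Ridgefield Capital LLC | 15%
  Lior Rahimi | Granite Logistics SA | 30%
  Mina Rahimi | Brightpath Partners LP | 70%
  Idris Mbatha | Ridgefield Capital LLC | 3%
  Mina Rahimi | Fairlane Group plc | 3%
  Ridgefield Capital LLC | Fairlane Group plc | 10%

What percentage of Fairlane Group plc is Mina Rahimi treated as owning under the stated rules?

70.5%

By parent–child attribution (R2), Mina Rahimi is treated as also owning Lior Rahimi's interest in Granite Logistics SA, giving 60% + 30% = 90%.
By parent–child attribution (R2), Mina Rahimi is treated as owning Lior Rahimi's 15% interest in Ridgefield Capital LLC.
Chain via Brightpath Partners LP (R1): 70% × 30% = 21% of Fairlane Group plc.
Chain via Granite Logistics SA (R1): 90% × 50% = 45% of Fairlane Group plc.
Direct interest in Fairlane Group plc: 3%.
Chain via Ridgefield Capital LLC (R1): 15% × 10% = 1.5% of Fairlane Group plc.
Aggregating (R3): 21% + 45% + 3% + 1.5% = 70.5%.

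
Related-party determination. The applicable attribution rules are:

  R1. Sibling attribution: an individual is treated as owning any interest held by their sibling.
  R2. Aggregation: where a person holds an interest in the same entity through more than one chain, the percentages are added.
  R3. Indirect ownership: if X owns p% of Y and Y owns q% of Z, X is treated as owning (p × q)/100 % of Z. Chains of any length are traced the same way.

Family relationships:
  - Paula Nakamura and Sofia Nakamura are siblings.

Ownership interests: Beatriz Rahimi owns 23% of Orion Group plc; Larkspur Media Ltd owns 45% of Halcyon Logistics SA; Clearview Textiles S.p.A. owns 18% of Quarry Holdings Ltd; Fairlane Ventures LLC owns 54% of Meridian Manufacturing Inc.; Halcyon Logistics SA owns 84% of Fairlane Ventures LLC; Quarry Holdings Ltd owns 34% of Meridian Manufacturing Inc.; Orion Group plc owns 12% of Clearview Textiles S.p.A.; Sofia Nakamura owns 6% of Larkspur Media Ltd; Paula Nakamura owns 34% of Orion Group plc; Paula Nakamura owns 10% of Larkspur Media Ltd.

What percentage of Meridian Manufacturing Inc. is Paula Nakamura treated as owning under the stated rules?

By sibling attribution (R1), Paula Nakamura is treated as also owning Sofia Nakamura's interest in Larkspur Media Ltd, giving 10% + 6% = 16%.
Chain via Larkspur Media Ltd → Halcyon Logistics SA → Fairlane Ventures LLC (R3): 16% × 45% × 84% × 54% = 3.26592% of Meridian Manufacturing Inc.
Chain via Orion Group plc → Clearview Textiles S.p.A. → Quarry Holdings Ltd (R3): 34% × 12% × 18% × 34% = 0.249696% of Meridian Manufacturing Inc.
Aggregating (R2): 3.26592% + 0.249696% = 3.515616%.

3.515616%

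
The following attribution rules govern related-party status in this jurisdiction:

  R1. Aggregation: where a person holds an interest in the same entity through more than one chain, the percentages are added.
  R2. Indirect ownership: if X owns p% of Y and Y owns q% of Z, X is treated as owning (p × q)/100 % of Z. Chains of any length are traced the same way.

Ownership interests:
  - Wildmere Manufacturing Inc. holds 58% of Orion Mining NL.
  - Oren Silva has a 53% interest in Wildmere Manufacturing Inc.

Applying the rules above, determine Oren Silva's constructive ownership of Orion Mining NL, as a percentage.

30.74%

Chain via Wildmere Manufacturing Inc. (R2): 53% × 58% = 30.74% of Orion Mining NL.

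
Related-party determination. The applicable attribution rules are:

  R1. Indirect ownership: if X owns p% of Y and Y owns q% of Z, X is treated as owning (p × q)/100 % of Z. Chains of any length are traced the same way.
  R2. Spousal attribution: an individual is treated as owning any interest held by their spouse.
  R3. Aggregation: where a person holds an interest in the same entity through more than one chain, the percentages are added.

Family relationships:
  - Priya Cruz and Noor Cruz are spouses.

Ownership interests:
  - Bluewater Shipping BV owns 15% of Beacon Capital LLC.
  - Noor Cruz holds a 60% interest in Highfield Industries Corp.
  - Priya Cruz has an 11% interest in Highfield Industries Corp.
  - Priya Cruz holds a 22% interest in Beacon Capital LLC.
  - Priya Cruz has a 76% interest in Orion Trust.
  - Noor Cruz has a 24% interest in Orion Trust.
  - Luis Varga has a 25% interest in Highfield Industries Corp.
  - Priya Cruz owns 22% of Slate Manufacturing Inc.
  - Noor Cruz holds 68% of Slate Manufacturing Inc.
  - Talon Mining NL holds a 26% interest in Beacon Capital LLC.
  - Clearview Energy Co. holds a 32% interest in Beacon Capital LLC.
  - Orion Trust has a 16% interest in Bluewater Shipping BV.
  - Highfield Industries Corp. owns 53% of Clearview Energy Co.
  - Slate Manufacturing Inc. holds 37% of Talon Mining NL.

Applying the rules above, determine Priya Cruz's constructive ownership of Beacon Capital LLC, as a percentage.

By spousal attribution (R2), Priya Cruz is treated as also owning Noor Cruz's interest in Slate Manufacturing Inc, giving 22% + 68% = 90%.
By spousal attribution (R2), Priya Cruz is treated as also owning Noor Cruz's interest in Highfield Industries Corp, giving 11% + 60% = 71%.
By spousal attribution (R2), Priya Cruz is treated as also owning Noor Cruz's interest in Orion Trust, giving 76% + 24% = 100%.
Chain via Slate Manufacturing Inc. → Talon Mining NL (R1): 90% × 37% × 26% = 8.658% of Beacon Capital LLC.
Chain via Highfield Industries Corp. → Clearview Energy Co. (R1): 71% × 53% × 32% = 12.0416% of Beacon Capital LLC.
Chain via Orion Trust → Bluewater Shipping BV (R1): 100% × 16% × 15% = 2.4% of Beacon Capital LLC.
Direct interest in Beacon Capital LLC: 22%.
Aggregating (R3): 8.658% + 12.0416% + 2.4% + 22% = 45.0996%.

45.0996%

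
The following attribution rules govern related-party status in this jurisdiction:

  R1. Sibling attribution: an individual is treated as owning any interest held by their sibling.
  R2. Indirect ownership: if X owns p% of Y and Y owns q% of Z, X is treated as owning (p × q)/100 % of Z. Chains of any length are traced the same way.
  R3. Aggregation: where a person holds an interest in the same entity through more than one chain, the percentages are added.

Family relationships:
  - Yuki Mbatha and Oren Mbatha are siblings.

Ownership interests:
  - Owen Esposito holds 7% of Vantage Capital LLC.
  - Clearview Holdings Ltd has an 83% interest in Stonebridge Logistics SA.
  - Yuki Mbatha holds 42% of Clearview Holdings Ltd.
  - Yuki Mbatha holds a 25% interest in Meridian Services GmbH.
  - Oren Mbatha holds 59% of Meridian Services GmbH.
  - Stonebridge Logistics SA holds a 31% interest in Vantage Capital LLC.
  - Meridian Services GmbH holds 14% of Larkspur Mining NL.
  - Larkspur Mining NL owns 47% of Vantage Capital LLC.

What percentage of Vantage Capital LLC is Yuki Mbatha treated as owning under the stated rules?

16.3338%

By sibling attribution (R1), Yuki Mbatha is treated as also owning Oren Mbatha's interest in Meridian Services GmbH, giving 25% + 59% = 84%.
Chain via Clearview Holdings Ltd → Stonebridge Logistics SA (R2): 42% × 83% × 31% = 10.8066% of Vantage Capital LLC.
Chain via Meridian Services GmbH → Larkspur Mining NL (R2): 84% × 14% × 47% = 5.5272% of Vantage Capital LLC.
Aggregating (R3): 10.8066% + 5.5272% = 16.3338%.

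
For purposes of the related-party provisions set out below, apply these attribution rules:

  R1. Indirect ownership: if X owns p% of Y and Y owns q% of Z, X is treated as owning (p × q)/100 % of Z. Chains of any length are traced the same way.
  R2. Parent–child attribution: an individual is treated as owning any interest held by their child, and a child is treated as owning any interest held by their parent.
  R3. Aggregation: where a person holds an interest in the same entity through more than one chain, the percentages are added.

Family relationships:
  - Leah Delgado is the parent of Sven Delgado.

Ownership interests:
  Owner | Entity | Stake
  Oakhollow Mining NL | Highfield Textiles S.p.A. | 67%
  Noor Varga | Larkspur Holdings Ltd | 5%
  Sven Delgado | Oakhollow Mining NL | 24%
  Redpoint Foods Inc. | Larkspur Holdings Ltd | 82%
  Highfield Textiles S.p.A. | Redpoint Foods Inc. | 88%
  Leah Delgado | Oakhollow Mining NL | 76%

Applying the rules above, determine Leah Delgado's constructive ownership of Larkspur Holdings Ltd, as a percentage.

48.3472%

By parent–child attribution (R2), Leah Delgado is treated as also owning Sven Delgado's interest in Oakhollow Mining NL, giving 76% + 24% = 100%.
Chain via Oakhollow Mining NL → Highfield Textiles S.p.A. → Redpoint Foods Inc. (R1): 100% × 67% × 88% × 82% = 48.3472% of Larkspur Holdings Ltd.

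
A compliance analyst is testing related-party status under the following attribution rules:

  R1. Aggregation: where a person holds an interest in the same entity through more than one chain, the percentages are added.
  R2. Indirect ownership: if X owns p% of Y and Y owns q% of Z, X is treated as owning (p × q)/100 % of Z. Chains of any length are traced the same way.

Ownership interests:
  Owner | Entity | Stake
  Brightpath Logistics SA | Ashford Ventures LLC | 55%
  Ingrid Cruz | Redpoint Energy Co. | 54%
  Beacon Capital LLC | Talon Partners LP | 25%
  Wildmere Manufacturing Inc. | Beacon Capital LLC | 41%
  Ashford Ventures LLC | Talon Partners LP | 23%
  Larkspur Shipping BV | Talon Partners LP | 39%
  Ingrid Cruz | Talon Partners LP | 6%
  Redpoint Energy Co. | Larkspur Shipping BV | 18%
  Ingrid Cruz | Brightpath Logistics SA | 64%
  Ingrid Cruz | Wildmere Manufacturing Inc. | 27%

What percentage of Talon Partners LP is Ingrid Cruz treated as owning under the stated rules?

Chain via Brightpath Logistics SA → Ashford Ventures LLC (R2): 64% × 55% × 23% = 8.096% of Talon Partners LP.
Chain via Wildmere Manufacturing Inc. → Beacon Capital LLC (R2): 27% × 41% × 25% = 2.7675% of Talon Partners LP.
Chain via Redpoint Energy Co. → Larkspur Shipping BV (R2): 54% × 18% × 39% = 3.7908% of Talon Partners LP.
Direct interest in Talon Partners LP: 6%.
Aggregating (R1): 8.096% + 2.7675% + 3.7908% + 6% = 20.6543%.

20.6543%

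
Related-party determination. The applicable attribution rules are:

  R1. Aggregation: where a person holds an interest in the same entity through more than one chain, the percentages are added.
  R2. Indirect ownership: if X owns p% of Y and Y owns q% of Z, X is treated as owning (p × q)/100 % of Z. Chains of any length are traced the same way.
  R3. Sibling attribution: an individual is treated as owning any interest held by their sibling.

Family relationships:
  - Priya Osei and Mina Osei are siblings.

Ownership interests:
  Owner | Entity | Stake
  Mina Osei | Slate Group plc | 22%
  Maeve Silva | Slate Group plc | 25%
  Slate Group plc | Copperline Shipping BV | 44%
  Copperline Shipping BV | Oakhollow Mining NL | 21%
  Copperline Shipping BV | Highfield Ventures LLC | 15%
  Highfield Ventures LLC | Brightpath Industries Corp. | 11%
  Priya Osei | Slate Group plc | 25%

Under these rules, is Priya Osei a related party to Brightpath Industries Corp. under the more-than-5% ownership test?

No

By sibling attribution (R3), Priya Osei is treated as also owning Mina Osei's interest in Slate Group plc, giving 25% + 22% = 47%.
Chain via Slate Group plc → Copperline Shipping BV → Highfield Ventures LLC (R2): 47% × 44% × 15% × 11% = 0.34122% of Brightpath Industries Corp.
0.34122% does not exceed the 5% threshold, so Priya is not a related party to Brightpath Industries Corp.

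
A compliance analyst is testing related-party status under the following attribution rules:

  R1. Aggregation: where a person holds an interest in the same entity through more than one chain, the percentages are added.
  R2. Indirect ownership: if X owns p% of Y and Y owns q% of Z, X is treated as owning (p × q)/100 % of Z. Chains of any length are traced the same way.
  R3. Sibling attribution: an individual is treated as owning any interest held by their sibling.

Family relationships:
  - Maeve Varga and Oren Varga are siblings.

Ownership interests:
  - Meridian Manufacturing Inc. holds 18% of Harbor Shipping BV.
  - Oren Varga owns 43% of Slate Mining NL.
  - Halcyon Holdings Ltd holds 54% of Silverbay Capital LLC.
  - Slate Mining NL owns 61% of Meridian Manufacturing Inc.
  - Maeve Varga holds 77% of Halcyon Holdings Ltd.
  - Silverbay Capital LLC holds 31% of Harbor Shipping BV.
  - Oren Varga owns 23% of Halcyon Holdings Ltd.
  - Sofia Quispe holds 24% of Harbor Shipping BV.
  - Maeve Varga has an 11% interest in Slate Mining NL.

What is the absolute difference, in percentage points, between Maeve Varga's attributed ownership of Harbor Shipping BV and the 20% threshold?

By sibling attribution (R3), Maeve Varga is treated as also owning Oren Varga's interest in Halcyon Holdings Ltd, giving 77% + 23% = 100%.
By sibling attribution (R3), Maeve Varga is treated as also owning Oren Varga's interest in Slate Mining NL, giving 11% + 43% = 54%.
Chain via Halcyon Holdings Ltd → Silverbay Capital LLC (R2): 100% × 54% × 31% = 16.74% of Harbor Shipping BV.
Chain via Slate Mining NL → Meridian Manufacturing Inc. (R2): 54% × 61% × 18% = 5.9292% of Harbor Shipping BV.
Aggregating (R1): 16.74% + 5.9292% = 22.6692%.
22.6692% exceeds the 20% threshold by 2.6692 percentage points.

2.6692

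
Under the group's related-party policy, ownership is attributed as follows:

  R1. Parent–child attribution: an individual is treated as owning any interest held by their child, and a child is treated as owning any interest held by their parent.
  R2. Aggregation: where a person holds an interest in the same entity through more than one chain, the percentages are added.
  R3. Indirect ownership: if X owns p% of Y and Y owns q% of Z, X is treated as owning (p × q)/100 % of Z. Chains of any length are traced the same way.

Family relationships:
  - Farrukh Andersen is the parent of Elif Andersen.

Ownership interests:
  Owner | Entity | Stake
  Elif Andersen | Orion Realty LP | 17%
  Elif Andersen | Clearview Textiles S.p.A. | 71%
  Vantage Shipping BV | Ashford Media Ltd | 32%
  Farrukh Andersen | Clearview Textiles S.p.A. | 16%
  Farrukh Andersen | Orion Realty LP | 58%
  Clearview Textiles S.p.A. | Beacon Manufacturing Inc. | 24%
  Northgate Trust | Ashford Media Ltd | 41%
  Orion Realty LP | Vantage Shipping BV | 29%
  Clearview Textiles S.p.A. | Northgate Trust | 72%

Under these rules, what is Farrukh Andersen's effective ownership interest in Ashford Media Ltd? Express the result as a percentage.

By parent–child attribution (R1), Farrukh Andersen is treated as also owning Elif Andersen's interest in Orion Realty LP, giving 58% + 17% = 75%.
By parent–child attribution (R1), Farrukh Andersen is treated as also owning Elif Andersen's interest in Clearview Textiles S.p.A, giving 16% + 71% = 87%.
Chain via Orion Realty LP → Vantage Shipping BV (R3): 75% × 29% × 32% = 6.96% of Ashford Media Ltd.
Chain via Clearview Textiles S.p.A. → Northgate Trust (R3): 87% × 72% × 41% = 25.6824% of Ashford Media Ltd.
Aggregating (R2): 6.96% + 25.6824% = 32.6424%.

32.6424%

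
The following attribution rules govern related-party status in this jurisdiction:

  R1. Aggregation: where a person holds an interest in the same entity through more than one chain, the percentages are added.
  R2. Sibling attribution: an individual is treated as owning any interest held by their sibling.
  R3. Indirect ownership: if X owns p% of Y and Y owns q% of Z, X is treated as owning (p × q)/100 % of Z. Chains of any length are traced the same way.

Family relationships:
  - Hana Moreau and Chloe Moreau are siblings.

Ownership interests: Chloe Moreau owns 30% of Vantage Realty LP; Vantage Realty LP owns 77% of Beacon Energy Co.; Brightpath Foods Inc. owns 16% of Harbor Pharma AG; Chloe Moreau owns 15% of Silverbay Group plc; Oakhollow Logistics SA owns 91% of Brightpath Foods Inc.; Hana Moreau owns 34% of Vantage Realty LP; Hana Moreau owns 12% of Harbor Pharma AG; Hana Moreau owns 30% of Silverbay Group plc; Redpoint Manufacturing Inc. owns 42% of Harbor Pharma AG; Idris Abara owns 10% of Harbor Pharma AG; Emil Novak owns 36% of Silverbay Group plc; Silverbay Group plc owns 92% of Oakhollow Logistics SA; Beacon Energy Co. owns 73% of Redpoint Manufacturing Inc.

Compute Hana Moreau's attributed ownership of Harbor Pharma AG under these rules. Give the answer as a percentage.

33.137088%

By sibling attribution (R2), Hana Moreau is treated as also owning Chloe Moreau's interest in Vantage Realty LP, giving 34% + 30% = 64%.
By sibling attribution (R2), Hana Moreau is treated as also owning Chloe Moreau's interest in Silverbay Group plc, giving 30% + 15% = 45%.
Chain via Vantage Realty LP → Beacon Energy Co. → Redpoint Manufacturing Inc. (R3): 64% × 77% × 73% × 42% = 15.109248% of Harbor Pharma AG.
Chain via Silverbay Group plc → Oakhollow Logistics SA → Brightpath Foods Inc. (R3): 45% × 92% × 91% × 16% = 6.02784% of Harbor Pharma AG.
Direct interest in Harbor Pharma AG: 12%.
Aggregating (R1): 15.109248% + 6.02784% + 12% = 33.137088%.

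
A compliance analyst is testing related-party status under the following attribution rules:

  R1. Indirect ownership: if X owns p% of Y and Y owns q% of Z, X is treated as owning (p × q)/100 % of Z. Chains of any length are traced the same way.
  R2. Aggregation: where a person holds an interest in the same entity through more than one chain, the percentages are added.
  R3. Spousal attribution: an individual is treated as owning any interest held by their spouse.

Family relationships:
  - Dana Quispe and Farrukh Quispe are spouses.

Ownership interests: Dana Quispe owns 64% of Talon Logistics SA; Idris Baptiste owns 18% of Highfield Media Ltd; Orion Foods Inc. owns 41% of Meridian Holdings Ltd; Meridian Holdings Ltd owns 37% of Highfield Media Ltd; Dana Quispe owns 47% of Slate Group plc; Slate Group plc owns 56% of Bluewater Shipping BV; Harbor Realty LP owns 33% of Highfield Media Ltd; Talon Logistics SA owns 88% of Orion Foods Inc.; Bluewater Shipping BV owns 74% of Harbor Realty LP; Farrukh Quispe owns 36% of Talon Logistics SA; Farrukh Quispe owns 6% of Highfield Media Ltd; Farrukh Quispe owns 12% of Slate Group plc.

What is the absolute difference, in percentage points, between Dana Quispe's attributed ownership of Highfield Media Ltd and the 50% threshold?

By spousal attribution (R3), Dana Quispe is treated as also owning Farrukh Quispe's interest in Slate Group plc, giving 47% + 12% = 59%.
By spousal attribution (R3), Dana Quispe is treated as also owning Farrukh Quispe's interest in Talon Logistics SA, giving 64% + 36% = 100%.
By spousal attribution (R3), Dana Quispe is treated as owning Farrukh Quispe's 6% interest in Highfield Media Ltd.
Chain via Slate Group plc → Bluewater Shipping BV → Harbor Realty LP (R1): 59% × 56% × 74% × 33% = 8.068368% of Highfield Media Ltd.
Chain via Talon Logistics SA → Orion Foods Inc. → Meridian Holdings Ltd (R1): 100% × 88% × 41% × 37% = 13.3496% of Highfield Media Ltd.
Direct interest in Highfield Media Ltd: 6%.
Aggregating (R2): 8.068368% + 13.3496% + 6% = 27.417968%.
27.417968% falls short of the 50% threshold by 22.582032 percentage points.

22.582032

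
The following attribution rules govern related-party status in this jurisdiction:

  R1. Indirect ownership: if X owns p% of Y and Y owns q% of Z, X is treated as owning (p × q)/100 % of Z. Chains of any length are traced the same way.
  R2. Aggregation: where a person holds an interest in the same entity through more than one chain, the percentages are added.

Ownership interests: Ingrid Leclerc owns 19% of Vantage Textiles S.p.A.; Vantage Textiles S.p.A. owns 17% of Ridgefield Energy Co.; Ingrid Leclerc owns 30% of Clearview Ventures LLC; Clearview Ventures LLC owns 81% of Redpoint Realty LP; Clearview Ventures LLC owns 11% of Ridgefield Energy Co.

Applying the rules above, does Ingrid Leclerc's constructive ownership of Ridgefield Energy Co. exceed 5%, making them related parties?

Chain via Vantage Textiles S.p.A. (R1): 19% × 17% = 3.23% of Ridgefield Energy Co.
Chain via Clearview Ventures LLC (R1): 30% × 11% = 3.3% of Ridgefield Energy Co.
Aggregating (R2): 3.23% + 3.3% = 6.53%.
6.53% exceeds the 5% threshold, so Ingrid is a related party to Ridgefield Energy Co.

Yes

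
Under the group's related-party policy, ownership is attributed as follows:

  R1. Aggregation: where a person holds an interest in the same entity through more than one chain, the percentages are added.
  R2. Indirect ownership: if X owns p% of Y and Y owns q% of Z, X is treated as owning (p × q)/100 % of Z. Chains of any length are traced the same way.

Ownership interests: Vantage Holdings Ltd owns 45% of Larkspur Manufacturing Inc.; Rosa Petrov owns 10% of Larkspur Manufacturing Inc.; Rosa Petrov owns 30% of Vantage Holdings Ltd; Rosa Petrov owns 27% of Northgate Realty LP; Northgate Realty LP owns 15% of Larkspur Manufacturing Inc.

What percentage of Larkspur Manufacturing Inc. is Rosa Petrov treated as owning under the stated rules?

Chain via Vantage Holdings Ltd (R2): 30% × 45% = 13.5% of Larkspur Manufacturing Inc.
Chain via Northgate Realty LP (R2): 27% × 15% = 4.05% of Larkspur Manufacturing Inc.
Direct interest in Larkspur Manufacturing Inc: 10%.
Aggregating (R1): 13.5% + 4.05% + 10% = 27.55%.

27.55%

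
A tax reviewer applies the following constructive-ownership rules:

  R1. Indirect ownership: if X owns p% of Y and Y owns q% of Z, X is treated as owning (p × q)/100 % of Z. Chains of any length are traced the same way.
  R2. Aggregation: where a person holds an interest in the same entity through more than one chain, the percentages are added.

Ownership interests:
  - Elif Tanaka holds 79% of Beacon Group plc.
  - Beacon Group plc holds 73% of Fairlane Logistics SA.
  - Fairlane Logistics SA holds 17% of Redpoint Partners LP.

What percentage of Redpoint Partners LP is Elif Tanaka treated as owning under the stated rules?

Chain via Beacon Group plc → Fairlane Logistics SA (R1): 79% × 73% × 17% = 9.8039% of Redpoint Partners LP.

9.8039%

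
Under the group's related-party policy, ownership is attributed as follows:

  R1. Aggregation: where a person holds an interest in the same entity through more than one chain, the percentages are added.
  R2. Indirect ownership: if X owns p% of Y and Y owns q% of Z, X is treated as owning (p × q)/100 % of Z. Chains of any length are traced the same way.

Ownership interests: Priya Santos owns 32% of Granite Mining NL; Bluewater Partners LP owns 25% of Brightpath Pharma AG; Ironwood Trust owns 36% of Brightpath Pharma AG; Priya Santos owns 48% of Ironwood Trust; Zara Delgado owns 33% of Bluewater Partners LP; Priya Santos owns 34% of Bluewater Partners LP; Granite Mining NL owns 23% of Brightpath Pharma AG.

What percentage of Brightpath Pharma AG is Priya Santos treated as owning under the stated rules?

33.14%

Chain via Ironwood Trust (R2): 48% × 36% = 17.28% of Brightpath Pharma AG.
Chain via Bluewater Partners LP (R2): 34% × 25% = 8.5% of Brightpath Pharma AG.
Chain via Granite Mining NL (R2): 32% × 23% = 7.36% of Brightpath Pharma AG.
Aggregating (R1): 17.28% + 8.5% + 7.36% = 33.14%.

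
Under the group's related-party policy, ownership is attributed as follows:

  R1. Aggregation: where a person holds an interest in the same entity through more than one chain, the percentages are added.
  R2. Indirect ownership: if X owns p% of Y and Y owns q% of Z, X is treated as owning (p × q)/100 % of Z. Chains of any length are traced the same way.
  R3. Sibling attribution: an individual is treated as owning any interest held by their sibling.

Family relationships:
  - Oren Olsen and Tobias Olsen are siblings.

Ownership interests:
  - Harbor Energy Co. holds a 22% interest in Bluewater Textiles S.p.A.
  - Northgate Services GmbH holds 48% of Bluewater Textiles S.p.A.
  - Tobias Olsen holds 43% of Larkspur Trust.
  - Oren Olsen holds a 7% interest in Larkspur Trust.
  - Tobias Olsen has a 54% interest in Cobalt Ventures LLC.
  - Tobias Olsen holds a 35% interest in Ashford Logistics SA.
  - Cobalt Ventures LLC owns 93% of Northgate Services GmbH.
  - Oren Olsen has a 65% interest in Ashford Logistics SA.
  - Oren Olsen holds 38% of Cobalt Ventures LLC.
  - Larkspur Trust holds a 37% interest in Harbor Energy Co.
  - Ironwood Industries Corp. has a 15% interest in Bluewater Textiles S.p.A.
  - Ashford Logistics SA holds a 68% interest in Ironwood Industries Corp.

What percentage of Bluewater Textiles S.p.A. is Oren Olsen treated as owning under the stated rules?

55.3388%

By sibling attribution (R3), Oren Olsen is treated as also owning Tobias Olsen's interest in Cobalt Ventures LLC, giving 38% + 54% = 92%.
By sibling attribution (R3), Oren Olsen is treated as also owning Tobias Olsen's interest in Larkspur Trust, giving 7% + 43% = 50%.
By sibling attribution (R3), Oren Olsen is treated as also owning Tobias Olsen's interest in Ashford Logistics SA, giving 65% + 35% = 100%.
Chain via Cobalt Ventures LLC → Northgate Services GmbH (R2): 92% × 93% × 48% = 41.0688% of Bluewater Textiles S.p.A.
Chain via Larkspur Trust → Harbor Energy Co. (R2): 50% × 37% × 22% = 4.07% of Bluewater Textiles S.p.A.
Chain via Ashford Logistics SA → Ironwood Industries Corp. (R2): 100% × 68% × 15% = 10.2% of Bluewater Textiles S.p.A.
Aggregating (R1): 41.0688% + 4.07% + 10.2% = 55.3388%.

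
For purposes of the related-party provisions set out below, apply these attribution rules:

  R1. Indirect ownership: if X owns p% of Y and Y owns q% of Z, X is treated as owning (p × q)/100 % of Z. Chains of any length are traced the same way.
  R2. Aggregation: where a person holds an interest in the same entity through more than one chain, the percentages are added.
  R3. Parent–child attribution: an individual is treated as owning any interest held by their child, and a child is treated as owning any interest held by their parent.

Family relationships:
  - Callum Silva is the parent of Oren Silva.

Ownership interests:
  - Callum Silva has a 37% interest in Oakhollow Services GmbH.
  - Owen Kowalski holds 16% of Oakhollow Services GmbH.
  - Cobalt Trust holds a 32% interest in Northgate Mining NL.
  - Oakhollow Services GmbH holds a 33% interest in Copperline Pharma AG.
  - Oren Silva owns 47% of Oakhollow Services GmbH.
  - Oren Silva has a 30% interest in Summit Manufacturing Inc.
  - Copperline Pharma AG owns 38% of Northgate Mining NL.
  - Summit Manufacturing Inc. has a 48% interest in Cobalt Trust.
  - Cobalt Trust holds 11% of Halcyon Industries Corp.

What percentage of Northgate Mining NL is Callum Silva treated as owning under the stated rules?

By parent–child attribution (R3), Callum Silva is treated as also owning Oren Silva's interest in Oakhollow Services GmbH, giving 37% + 47% = 84%.
By parent–child attribution (R3), Callum Silva is treated as owning Oren Silva's 30% interest in Summit Manufacturing Inc.
Chain via Oakhollow Services GmbH → Copperline Pharma AG (R1): 84% × 33% × 38% = 10.5336% of Northgate Mining NL.
Chain via Summit Manufacturing Inc. → Cobalt Trust (R1): 30% × 48% × 32% = 4.608% of Northgate Mining NL.
Aggregating (R2): 10.5336% + 4.608% = 15.1416%.

15.1416%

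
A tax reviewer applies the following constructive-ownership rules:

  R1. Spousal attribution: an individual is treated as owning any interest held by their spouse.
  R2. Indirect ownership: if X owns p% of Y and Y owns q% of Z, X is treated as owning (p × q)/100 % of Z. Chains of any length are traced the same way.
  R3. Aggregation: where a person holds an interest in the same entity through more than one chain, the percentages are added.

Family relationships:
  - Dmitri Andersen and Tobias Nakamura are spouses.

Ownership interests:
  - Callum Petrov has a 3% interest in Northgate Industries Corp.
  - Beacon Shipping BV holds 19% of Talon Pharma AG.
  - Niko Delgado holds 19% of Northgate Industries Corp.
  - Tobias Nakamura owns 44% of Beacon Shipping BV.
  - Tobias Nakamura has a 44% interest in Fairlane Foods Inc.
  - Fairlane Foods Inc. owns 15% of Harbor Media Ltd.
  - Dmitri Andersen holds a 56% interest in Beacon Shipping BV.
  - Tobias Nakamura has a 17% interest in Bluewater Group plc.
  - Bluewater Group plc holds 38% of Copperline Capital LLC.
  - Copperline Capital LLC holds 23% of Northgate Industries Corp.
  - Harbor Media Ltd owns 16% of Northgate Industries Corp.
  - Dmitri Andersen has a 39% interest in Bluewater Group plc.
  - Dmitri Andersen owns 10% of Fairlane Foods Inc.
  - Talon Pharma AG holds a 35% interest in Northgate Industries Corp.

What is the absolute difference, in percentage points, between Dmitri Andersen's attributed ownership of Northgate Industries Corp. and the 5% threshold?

By spousal attribution (R1), Dmitri Andersen is treated as also owning Tobias Nakamura's interest in Fairlane Foods Inc, giving 10% + 44% = 54%.
By spousal attribution (R1), Dmitri Andersen is treated as also owning Tobias Nakamura's interest in Bluewater Group plc, giving 39% + 17% = 56%.
By spousal attribution (R1), Dmitri Andersen is treated as also owning Tobias Nakamura's interest in Beacon Shipping BV, giving 56% + 44% = 100%.
Chain via Fairlane Foods Inc. → Harbor Media Ltd (R2): 54% × 15% × 16% = 1.296% of Northgate Industries Corp.
Chain via Bluewater Group plc → Copperline Capital LLC (R2): 56% × 38% × 23% = 4.8944% of Northgate Industries Corp.
Chain via Beacon Shipping BV → Talon Pharma AG (R2): 100% × 19% × 35% = 6.65% of Northgate Industries Corp.
Aggregating (R3): 1.296% + 4.8944% + 6.65% = 12.8404%.
12.8404% exceeds the 5% threshold by 7.8404 percentage points.

7.8404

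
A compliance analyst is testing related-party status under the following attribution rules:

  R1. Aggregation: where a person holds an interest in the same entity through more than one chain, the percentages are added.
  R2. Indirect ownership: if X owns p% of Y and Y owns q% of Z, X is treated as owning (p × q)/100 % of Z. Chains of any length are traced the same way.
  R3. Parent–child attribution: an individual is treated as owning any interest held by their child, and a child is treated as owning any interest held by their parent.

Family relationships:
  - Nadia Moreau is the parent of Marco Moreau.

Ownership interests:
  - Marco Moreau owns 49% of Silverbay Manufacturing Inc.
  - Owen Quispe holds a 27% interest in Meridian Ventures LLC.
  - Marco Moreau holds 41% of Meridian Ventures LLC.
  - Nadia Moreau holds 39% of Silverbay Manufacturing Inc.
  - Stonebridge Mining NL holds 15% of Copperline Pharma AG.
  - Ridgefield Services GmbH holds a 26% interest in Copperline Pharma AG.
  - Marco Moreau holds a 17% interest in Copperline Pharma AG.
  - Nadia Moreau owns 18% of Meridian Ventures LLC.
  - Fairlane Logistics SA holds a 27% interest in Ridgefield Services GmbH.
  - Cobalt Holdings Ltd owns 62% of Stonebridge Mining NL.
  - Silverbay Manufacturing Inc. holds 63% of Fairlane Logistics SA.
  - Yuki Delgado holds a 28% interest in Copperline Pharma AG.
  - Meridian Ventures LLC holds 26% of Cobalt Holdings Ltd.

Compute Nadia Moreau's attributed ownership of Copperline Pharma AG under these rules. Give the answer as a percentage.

22.318508%

By parent–child attribution (R3), Nadia Moreau is treated as also owning Marco Moreau's interest in Silverbay Manufacturing Inc, giving 39% + 49% = 88%.
By parent–child attribution (R3), Nadia Moreau is treated as also owning Marco Moreau's interest in Meridian Ventures LLC, giving 18% + 41% = 59%.
By parent–child attribution (R3), Nadia Moreau is treated as owning Marco Moreau's 17% interest in Copperline Pharma AG.
Chain via Silverbay Manufacturing Inc. → Fairlane Logistics SA → Ridgefield Services GmbH (R2): 88% × 63% × 27% × 26% = 3.891888% of Copperline Pharma AG.
Chain via Meridian Ventures LLC → Cobalt Holdings Ltd → Stonebridge Mining NL (R2): 59% × 26% × 62% × 15% = 1.42662% of Copperline Pharma AG.
Direct interest in Copperline Pharma AG: 17%.
Aggregating (R1): 3.891888% + 1.42662% + 17% = 22.318508%.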